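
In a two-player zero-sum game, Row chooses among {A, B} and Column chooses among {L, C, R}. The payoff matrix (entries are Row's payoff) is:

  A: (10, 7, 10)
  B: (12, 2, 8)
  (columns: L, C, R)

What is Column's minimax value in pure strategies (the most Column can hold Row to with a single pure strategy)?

7

Column maxima: L → 12, C → 7, R → 10.
The smallest of these is 7.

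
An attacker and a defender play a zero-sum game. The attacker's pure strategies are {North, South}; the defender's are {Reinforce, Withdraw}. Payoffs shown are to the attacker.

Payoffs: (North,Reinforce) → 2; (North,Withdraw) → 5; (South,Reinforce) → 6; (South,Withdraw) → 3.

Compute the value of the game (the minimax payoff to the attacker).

Row minima: North → 2, South → 3; maximin = 3.
Column maxima: Reinforce → 6, Withdraw → 5; minimax = 5.
3 ≠ 5, so there is no saddle point; optimal play is mixed.
Let the attacker play North with probability p. Expected payoff against Reinforce: 2p + 6(1−p) = −4p + 6; against Withdraw: 5p + 3(1−p) = 2p + 3.
Setting these equal: −4p + 6 = 2p + 3 ⇒ −6p = -3 ⇒ p = 1/2, and the value is (-4)·(1/2) + 6 = 4.
For the defender: with q = P(Reinforce), equating North's and South's payoffs gives −3q + 5 = 3q + 3 ⇒ q = 1/3.

4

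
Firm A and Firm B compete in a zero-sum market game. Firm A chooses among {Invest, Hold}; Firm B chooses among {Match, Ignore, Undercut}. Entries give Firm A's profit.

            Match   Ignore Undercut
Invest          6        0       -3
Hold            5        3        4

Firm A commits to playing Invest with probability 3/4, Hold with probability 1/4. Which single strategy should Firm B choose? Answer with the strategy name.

If Firm B plays Match, Firm A's expected payoff is (3/4)·6 + (1/4)·5 = 23/4.
If Firm B plays Ignore, Firm A's expected payoff is (3/4)·0 + (1/4)·3 = 3/4.
If Firm B plays Undercut, Firm A's expected payoff is (3/4)·(-3) + (1/4)·4 = -5/4.
Firm B minimizes Firm A's payoff; the smallest is -5/4, so the best response is Undercut.

Undercut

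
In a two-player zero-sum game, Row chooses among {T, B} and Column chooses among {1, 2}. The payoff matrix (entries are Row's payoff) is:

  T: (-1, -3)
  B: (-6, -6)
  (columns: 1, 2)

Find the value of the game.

Row minima: T → -3, B → -6; maximin = -3.
Column maxima: 1 → -1, 2 → -3; minimax = -3.
Since maximin = minimax = -3, there is a saddle point and the value is -3.

-3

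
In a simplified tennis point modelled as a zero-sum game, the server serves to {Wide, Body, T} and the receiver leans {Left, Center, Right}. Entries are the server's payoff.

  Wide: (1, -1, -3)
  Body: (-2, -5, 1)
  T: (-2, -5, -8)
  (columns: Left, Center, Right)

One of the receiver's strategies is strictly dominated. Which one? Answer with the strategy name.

Center holds the server's payoff strictly below Left in every row: -1 < 1, -5 < -2, -5 < -2.
So Left is strictly dominated for the receiver.

Left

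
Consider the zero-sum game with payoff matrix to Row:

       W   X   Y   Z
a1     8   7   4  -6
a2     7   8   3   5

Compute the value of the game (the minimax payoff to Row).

19/6

Row minima: a1 → -6, a2 → 3; maximin = 3.
Column maxima: W → 8, X → 8, Y → 4, Z → 5; minimax = 4.
3 ≠ 4, so there is no saddle point; optimal play is mixed.
W is strictly dominated by Y (it gives Row strictly more in every row), so Column never plays it.
X is strictly dominated by Y (it gives Row strictly more in every row), so Column never plays it.
On the remaining 2×2 (a1, a2 vs Y, Z):
Let Row play a1 with probability p. Expected payoff against Y: 4p + 3(1−p) = p + 3; against Z: (-6)p + 5(1−p) = −11p + 5.
Setting these equal: p + 3 = −11p + 5 ⇒ 12p = 2 ⇒ p = 1/6, and the value is (1)·(1/6) + 3 = 19/6.
For Column: with q = P(Y), equating a1's and a2's payoffs gives 10q − 6 = −2q + 5 ⇒ q = 11/12.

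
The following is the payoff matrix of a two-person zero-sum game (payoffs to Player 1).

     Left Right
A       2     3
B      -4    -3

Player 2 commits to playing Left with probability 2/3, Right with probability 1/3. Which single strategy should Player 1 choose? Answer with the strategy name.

Expected payoff of A: (2/3)·2 + (1/3)·3 = 7/3.
Expected payoff of B: (2/3)·(-4) + (1/3)·(-3) = -11/3.
The largest is 7/3, so Player 1's best response is A.

A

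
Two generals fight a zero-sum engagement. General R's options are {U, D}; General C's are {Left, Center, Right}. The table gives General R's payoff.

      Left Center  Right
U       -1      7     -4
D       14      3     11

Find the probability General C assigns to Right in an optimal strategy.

4/19

Row minima: U → -4, D → 3; maximin = 3.
Column maxima: Left → 14, Center → 7, Right → 11; minimax = 7.
3 ≠ 7, so there is no saddle point; optimal play is mixed.
Left is strictly dominated by Right (it gives General R strictly more in every row), so General C never plays it.
On the remaining 2×2 (U, D vs Center, Right):
Let General R play U with probability p. Expected payoff against Center: 7p + 3(1−p) = 4p + 3; against Right: (-4)p + 11(1−p) = −15p + 11.
Setting these equal: 4p + 3 = −15p + 11 ⇒ 19p = 8 ⇒ p = 8/19, and the value is (4)·(8/19) + 3 = 89/19.
For General C: with q = P(Center), equating U's and D's payoffs gives 11q − 4 = −8q + 11 ⇒ q = 15/19.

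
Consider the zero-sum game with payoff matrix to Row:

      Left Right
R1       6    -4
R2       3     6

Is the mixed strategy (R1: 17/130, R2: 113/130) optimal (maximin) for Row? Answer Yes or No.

Against Left this mix gives (17/130)·6 + (113/130)·3 = 441/130.
Against Right this mix gives (17/130)·(-4) + (113/130)·6 = 61/13.
Column will play Left, holding Row to 441/130. Shifting weight toward the row that does better against Left would raise this floor (the equalizing mix achieves 48/13 against both Left and Right), so the proposed strategy is not optimal.

No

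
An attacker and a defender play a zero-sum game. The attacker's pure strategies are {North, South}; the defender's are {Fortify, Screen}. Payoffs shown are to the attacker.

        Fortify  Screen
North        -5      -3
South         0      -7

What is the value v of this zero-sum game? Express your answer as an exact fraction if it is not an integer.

-35/9

Row minima: North → -5, South → -7; maximin = -5.
Column maxima: Fortify → 0, Screen → -3; minimax = -3.
-5 ≠ -3, so there is no saddle point; optimal play is mixed.
Let the attacker play North with probability p. Expected payoff against Fortify: (-5)p + 0(1−p) = −5p; against Screen: (-3)p + (-7)(1−p) = 4p − 7.
Setting these equal: −5p = 4p − 7 ⇒ −9p = -7 ⇒ p = 7/9, and the value is (-5)·(7/9) = -35/9.
For the defender: with q = P(Fortify), equating North's and South's payoffs gives −2q − 3 = 7q − 7 ⇒ q = 4/9.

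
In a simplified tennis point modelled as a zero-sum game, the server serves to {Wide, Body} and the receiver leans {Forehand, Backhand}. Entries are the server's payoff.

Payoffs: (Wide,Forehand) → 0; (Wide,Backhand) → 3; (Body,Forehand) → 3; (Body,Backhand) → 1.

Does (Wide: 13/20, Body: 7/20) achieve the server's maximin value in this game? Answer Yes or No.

No

Against Forehand this mix gives (13/20)·0 + (7/20)·3 = 21/20.
Against Backhand this mix gives (13/20)·3 + (7/20)·1 = 23/10.
The receiver will play Forehand, holding the server to 21/20. Shifting weight toward the row that does better against Forehand would raise this floor (the equalizing mix achieves 9/5 against both Forehand and Backhand), so the proposed strategy is not optimal.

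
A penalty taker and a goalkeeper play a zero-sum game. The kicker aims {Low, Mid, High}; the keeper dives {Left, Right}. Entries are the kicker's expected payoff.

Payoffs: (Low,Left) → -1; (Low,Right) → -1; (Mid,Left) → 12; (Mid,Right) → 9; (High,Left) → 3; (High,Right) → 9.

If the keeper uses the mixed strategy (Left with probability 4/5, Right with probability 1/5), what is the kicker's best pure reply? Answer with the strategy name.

Mid

Expected payoff of Low: (4/5)·(-1) + (1/5)·(-1) = -1.
Expected payoff of Mid: (4/5)·12 + (1/5)·9 = 57/5.
Expected payoff of High: (4/5)·3 + (1/5)·9 = 21/5.
The largest is 57/5, so the kicker's best response is Mid.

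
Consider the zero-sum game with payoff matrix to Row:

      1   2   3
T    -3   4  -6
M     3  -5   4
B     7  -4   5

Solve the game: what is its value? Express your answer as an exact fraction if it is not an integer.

Row minima: T → -6, M → -5, B → -4; maximin = -4.
Column maxima: 1 → 7, 2 → 4, 3 → 5; minimax = 4.
-4 ≠ 4, so there is no saddle point; optimal play is mixed.
M is strictly dominated by B, so Row never plays it.
With M eliminated, 1 is strictly dominated by 3 (it gives Row strictly more in every remaining row), so Column never plays it.
On the remaining 2×2 (T, B vs 2, 3):
Let Row play T with probability p. Expected payoff against 2: 4p + (-4)(1−p) = 8p − 4; against 3: (-6)p + 5(1−p) = −11p + 5.
Setting these equal: 8p − 4 = −11p + 5 ⇒ 19p = 9 ⇒ p = 9/19, and the value is (8)·(9/19) − 4 = -4/19.
For Column: with q = P(2), equating T's and B's payoffs gives 10q − 6 = −9q + 5 ⇒ q = 11/19.

-4/19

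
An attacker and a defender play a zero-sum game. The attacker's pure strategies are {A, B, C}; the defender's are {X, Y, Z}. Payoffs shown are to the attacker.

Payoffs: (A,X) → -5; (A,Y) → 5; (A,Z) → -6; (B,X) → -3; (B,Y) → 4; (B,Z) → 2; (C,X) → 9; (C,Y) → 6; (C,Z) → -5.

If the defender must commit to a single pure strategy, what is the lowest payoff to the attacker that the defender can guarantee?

2

Column maxima: X → 9, Y → 6, Z → 2.
The smallest of these is 2.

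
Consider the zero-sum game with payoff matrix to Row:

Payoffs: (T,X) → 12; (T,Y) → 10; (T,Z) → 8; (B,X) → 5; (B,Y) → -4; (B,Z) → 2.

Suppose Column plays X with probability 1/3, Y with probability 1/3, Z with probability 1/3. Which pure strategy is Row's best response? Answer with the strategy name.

Expected payoff of T: (1/3)·12 + (1/3)·10 + (1/3)·8 = 10.
Expected payoff of B: (1/3)·5 + (1/3)·(-4) + (1/3)·2 = 1.
The largest is 10, so Row's best response is T.

T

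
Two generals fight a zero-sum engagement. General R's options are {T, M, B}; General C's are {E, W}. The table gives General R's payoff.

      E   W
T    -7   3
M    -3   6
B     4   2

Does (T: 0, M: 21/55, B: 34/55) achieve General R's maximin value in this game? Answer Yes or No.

Against E this mix gives (21/55)·(-3) + (34/55)·4 = 73/55.
Against W this mix gives (21/55)·6 + (34/55)·2 = 194/55.
General C will play E, holding General R to 73/55. Shifting weight toward the row that does better against E would raise this floor (the equalizing mix achieves 30/11 against both E and W), so the proposed strategy is not optimal.

No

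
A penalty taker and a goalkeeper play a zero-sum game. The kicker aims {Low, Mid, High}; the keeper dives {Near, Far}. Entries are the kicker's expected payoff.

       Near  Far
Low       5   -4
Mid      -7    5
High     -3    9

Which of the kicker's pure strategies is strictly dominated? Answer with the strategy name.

High gives a strictly higher payoff than Mid against every column: -3 > -7, 9 > 5.
So Mid is strictly dominated and the kicker never plays it.

Mid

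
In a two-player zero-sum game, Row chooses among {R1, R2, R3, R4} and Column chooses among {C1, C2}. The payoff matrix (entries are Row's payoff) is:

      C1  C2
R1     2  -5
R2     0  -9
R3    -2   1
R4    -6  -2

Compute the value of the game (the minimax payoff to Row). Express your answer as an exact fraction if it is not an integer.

-4/5

Row minima: R1 → -5, R2 → -9, R3 → -2, R4 → -6; maximin = -2.
Column maxima: C1 → 2, C2 → 1; minimax = 1.
-2 ≠ 1, so there is no saddle point; optimal play is mixed.
R2 is strictly dominated by R1, so Row never plays it.
R4 is strictly dominated by R3, so Row never plays it.
On the remaining 2×2 (R1, R3 vs C1, C2):
Let Row play R1 with probability p. Expected payoff against C1: 2p + (-2)(1−p) = 4p − 2; against C2: (-5)p + 1(1−p) = −6p + 1.
Setting these equal: 4p − 2 = −6p + 1 ⇒ 10p = 3 ⇒ p = 3/10, and the value is (4)·(3/10) − 2 = -4/5.
For Column: with q = P(C1), equating R1's and R3's payoffs gives 7q − 5 = −3q + 1 ⇒ q = 3/5.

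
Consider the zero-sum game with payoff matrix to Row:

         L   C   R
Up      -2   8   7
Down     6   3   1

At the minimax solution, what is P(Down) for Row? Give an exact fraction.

9/14

Row minima: Up → -2, Down → 1; maximin = 1.
Column maxima: L → 6, C → 8, R → 7; minimax = 6.
1 ≠ 6, so there is no saddle point; optimal play is mixed.
C is strictly dominated by R (it gives Row strictly more in every row), so Column never plays it.
On the remaining 2×2 (Up, Down vs L, R):
Let Row play Up with probability p. Expected payoff against L: (-2)p + 6(1−p) = −8p + 6; against R: 7p + 1(1−p) = 6p + 1.
Setting these equal: −8p + 6 = 6p + 1 ⇒ −14p = -5 ⇒ p = 5/14, and the value is (-8)·(5/14) + 6 = 22/7.
For Column: with q = P(L), equating Up's and Down's payoffs gives −9q + 7 = 5q + 1 ⇒ q = 3/7.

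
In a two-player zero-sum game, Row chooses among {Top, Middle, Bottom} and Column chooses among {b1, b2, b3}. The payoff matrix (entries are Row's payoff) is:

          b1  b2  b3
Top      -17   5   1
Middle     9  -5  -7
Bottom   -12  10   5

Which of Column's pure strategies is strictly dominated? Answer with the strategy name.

b2

b3 holds Row's payoff strictly below b2 in every row: 1 < 5, -7 < -5, 5 < 10.
So b2 is strictly dominated for Column.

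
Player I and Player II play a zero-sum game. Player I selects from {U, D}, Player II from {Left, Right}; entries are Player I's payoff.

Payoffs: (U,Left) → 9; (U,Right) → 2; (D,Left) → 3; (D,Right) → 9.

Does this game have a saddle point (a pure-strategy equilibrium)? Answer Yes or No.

No

Row minima: U → 2, D → 3; maximin = 3.
Column maxima: Left → 9, Right → 9; minimax = 9.
3 ≠ 9, so no pure-strategy equilibrium exists.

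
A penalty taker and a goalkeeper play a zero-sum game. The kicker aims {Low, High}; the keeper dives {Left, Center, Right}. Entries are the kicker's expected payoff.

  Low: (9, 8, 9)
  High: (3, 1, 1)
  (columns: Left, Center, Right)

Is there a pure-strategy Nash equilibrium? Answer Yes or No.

Row minima: Low → 8, High → 1; maximin = 8.
Column maxima: Left → 9, Center → 8, Right → 9; minimax = 8.
maximin = minimax = 8, so a saddle point exists.

Yes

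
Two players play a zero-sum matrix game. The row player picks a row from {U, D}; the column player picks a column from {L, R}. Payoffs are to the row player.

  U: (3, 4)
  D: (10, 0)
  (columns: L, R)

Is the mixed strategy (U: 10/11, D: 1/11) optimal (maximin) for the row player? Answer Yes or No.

Against L this mix gives (10/11)·3 + (1/11)·10 = 40/11.
Against R this mix gives (10/11)·4 + (1/11)·0 = 40/11.
All of the column player's active replies (L, R) yield 40/11, and no column does worse for the row player. The mix makes the column player indifferent and guarantees 40/11, so it is optimal.

Yes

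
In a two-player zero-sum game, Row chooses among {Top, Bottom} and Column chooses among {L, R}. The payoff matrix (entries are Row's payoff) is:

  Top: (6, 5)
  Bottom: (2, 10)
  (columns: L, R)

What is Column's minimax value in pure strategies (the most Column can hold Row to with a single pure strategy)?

Column maxima: L → 6, R → 10.
The smallest of these is 6.

6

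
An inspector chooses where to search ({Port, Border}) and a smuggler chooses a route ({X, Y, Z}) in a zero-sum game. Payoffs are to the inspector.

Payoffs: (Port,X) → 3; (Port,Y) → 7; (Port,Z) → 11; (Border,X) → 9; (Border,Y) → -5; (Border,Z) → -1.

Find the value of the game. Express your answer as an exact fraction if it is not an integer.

Row minima: Port → 3, Border → -5; maximin = 3.
Column maxima: X → 9, Y → 7, Z → 11; minimax = 7.
3 ≠ 7, so there is no saddle point; optimal play is mixed.
Z is strictly dominated by Y (it gives the inspector strictly more in every row), so the smuggler never plays it.
On the remaining 2×2 (Port, Border vs X, Y):
Let the inspector play Port with probability p. Expected payoff against X: 3p + 9(1−p) = −6p + 9; against Y: 7p + (-5)(1−p) = 12p − 5.
Setting these equal: −6p + 9 = 12p − 5 ⇒ −18p = -14 ⇒ p = 7/9, and the value is (-6)·(7/9) + 9 = 13/3.
For the smuggler: with q = P(X), equating Port's and Border's payoffs gives −4q + 7 = 14q − 5 ⇒ q = 2/3.

13/3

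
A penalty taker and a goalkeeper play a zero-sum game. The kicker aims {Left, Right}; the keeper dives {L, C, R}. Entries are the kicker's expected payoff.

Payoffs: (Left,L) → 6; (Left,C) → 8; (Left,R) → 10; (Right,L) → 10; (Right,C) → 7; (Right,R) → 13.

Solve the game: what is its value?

Row minima: Left → 6, Right → 7; maximin = 7.
Column maxima: L → 10, C → 8, R → 13; minimax = 8.
7 ≠ 8, so there is no saddle point; optimal play is mixed.
R is strictly dominated by L (it gives the kicker strictly more in every row), so the keeper never plays it.
On the remaining 2×2 (Left, Right vs L, C):
Let the kicker play Left with probability p. Expected payoff against L: 6p + 10(1−p) = −4p + 10; against C: 8p + 7(1−p) = p + 7.
Setting these equal: −4p + 10 = p + 7 ⇒ −5p = -3 ⇒ p = 3/5, and the value is (-4)·(3/5) + 10 = 38/5.
For the keeper: with q = P(L), equating Left's and Right's payoffs gives −2q + 8 = 3q + 7 ⇒ q = 1/5.

38/5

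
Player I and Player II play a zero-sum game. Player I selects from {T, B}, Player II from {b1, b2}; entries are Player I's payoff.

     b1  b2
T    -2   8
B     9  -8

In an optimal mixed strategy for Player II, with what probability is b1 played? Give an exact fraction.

Row minima: T → -2, B → -8; maximin = -2.
Column maxima: b1 → 9, b2 → 8; minimax = 8.
-2 ≠ 8, so there is no saddle point; optimal play is mixed.
Let Player I play T with probability p. Expected payoff against b1: (-2)p + 9(1−p) = −11p + 9; against b2: 8p + (-8)(1−p) = 16p − 8.
Setting these equal: −11p + 9 = 16p − 8 ⇒ −27p = -17 ⇒ p = 17/27, and the value is (-11)·(17/27) + 9 = 56/27.
For Player II: with q = P(b1), equating T's and B's payoffs gives −10q + 8 = 17q − 8 ⇒ q = 16/27.

16/27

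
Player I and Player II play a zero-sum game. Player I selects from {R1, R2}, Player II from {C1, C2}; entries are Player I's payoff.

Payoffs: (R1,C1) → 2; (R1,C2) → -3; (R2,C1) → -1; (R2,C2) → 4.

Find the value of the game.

Row minima: R1 → -3, R2 → -1; maximin = -1.
Column maxima: C1 → 2, C2 → 4; minimax = 2.
-1 ≠ 2, so there is no saddle point; optimal play is mixed.
Let Player I play R1 with probability p. Expected payoff against C1: 2p + (-1)(1−p) = 3p − 1; against C2: (-3)p + 4(1−p) = −7p + 4.
Setting these equal: 3p − 1 = −7p + 4 ⇒ 10p = 5 ⇒ p = 1/2, and the value is (3)·(1/2) − 1 = 1/2.
For Player II: with q = P(C1), equating R1's and R2's payoffs gives 5q − 3 = −5q + 4 ⇒ q = 7/10.

1/2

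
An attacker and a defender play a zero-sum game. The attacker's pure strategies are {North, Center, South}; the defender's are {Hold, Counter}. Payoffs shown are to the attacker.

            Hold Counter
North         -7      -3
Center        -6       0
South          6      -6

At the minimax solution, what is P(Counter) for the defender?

Row minima: North → -7, Center → -6, South → -6; maximin = -6.
Column maxima: Hold → 6, Counter → 0; minimax = 0.
-6 ≠ 0, so there is no saddle point; optimal play is mixed.
North is strictly dominated by Center, so the attacker never plays it.
On the remaining 2×2 (Center, South vs Hold, Counter):
Let the attacker play Center with probability p. Expected payoff against Hold: (-6)p + 6(1−p) = −12p + 6; against Counter: 0p + (-6)(1−p) = 6p − 6.
Setting these equal: −12p + 6 = 6p − 6 ⇒ −18p = -12 ⇒ p = 2/3, and the value is (-12)·(2/3) + 6 = -2.
For the defender: with q = P(Hold), equating Center's and South's payoffs gives −6q = 12q − 6 ⇒ q = 1/3.

2/3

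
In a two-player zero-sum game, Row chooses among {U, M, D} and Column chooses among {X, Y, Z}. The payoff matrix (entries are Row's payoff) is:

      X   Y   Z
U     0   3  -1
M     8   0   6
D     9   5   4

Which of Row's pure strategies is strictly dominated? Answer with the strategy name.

U

D gives a strictly higher payoff than U against every column: 9 > 0, 5 > 3, 4 > -1.
So U is strictly dominated and Row never plays it.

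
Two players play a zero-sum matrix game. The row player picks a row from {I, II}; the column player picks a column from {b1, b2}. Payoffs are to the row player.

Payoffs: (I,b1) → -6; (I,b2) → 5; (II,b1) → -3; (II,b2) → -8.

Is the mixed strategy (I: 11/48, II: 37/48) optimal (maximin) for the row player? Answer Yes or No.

Against b1 this mix gives (11/48)·(-6) + (37/48)·(-3) = -59/16.
Against b2 this mix gives (11/48)·5 + (37/48)·(-8) = -241/48.
The column player will play b2, holding the row player to -241/48. Shifting weight toward the row that does better against b2 would raise this floor (the equalizing mix achieves -63/16 against both b2 and b1), so the proposed strategy is not optimal.

No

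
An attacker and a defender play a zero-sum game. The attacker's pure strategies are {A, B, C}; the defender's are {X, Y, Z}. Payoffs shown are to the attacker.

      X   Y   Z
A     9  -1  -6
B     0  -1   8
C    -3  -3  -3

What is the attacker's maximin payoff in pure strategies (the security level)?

Row minima: A → -6, B → -1, C → -3.
The best of these is -1.

-1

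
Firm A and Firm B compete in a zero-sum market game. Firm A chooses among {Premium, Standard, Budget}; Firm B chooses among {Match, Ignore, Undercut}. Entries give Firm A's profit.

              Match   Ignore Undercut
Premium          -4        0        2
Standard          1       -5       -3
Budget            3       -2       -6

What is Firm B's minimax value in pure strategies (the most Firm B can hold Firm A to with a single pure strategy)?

Column maxima: Match → 3, Ignore → 0, Undercut → 2.
The smallest of these is 0.

0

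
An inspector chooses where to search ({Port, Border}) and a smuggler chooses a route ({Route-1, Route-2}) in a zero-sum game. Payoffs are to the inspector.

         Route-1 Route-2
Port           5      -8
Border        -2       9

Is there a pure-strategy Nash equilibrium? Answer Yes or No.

No

Row minima: Port → -8, Border → -2; maximin = -2.
Column maxima: Route-1 → 5, Route-2 → 9; minimax = 5.
-2 ≠ 5, so no pure-strategy equilibrium exists.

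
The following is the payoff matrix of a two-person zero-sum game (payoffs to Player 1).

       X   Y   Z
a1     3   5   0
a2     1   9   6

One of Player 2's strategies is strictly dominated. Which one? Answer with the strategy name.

Y

X holds Player 1's payoff strictly below Y in every row: 3 < 5, 1 < 9.
So Y is strictly dominated for Player 2.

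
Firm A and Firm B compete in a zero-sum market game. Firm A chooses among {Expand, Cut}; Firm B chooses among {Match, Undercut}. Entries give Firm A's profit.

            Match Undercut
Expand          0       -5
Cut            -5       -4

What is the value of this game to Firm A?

-25/6

Row minima: Expand → -5, Cut → -5; maximin = -5.
Column maxima: Match → 0, Undercut → -4; minimax = -4.
-5 ≠ -4, so there is no saddle point; optimal play is mixed.
Let Firm A play Expand with probability p. Expected payoff against Match: 0p + (-5)(1−p) = 5p − 5; against Undercut: (-5)p + (-4)(1−p) = −p − 4.
Setting these equal: 5p − 5 = −p − 4 ⇒ 6p = 1 ⇒ p = 1/6, and the value is (5)·(1/6) − 5 = -25/6.
For Firm B: with q = P(Match), equating Expand's and Cut's payoffs gives 5q − 5 = −q − 4 ⇒ q = 1/6.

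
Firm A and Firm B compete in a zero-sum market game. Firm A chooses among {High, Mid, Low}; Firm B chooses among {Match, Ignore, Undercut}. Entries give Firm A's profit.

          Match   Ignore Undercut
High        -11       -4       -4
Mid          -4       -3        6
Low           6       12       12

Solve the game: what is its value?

6

Row minima: High → -11, Mid → -4, Low → 6; maximin = 6.
Column maxima: Match → 6, Ignore → 12, Undercut → 12; minimax = 6.
Since maximin = minimax = 6, there is a saddle point and the value is 6.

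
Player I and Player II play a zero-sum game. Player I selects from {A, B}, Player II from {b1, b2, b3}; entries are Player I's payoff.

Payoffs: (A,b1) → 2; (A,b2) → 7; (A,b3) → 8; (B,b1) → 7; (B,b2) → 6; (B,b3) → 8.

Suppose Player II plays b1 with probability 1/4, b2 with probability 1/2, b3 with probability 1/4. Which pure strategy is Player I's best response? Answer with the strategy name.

B

Expected payoff of A: (1/4)·2 + (1/2)·7 + (1/4)·8 = 6.
Expected payoff of B: (1/4)·7 + (1/2)·6 + (1/4)·8 = 27/4.
The largest is 27/4, so Player I's best response is B.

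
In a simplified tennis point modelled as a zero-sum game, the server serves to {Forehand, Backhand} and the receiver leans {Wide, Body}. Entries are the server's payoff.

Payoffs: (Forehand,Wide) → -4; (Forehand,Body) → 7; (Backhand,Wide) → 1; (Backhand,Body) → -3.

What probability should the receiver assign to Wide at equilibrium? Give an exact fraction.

Row minima: Forehand → -4, Backhand → -3; maximin = -3.
Column maxima: Wide → 1, Body → 7; minimax = 1.
-3 ≠ 1, so there is no saddle point; optimal play is mixed.
Let the server play Forehand with probability p. Expected payoff against Wide: (-4)p + 1(1−p) = −5p + 1; against Body: 7p + (-3)(1−p) = 10p − 3.
Setting these equal: −5p + 1 = 10p − 3 ⇒ −15p = -4 ⇒ p = 4/15, and the value is (-5)·(4/15) + 1 = -1/3.
For the receiver: with q = P(Wide), equating Forehand's and Backhand's payoffs gives −11q + 7 = 4q − 3 ⇒ q = 2/3.

2/3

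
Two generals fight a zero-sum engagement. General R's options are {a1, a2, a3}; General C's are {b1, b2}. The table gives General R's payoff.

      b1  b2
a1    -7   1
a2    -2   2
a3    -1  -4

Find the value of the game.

Row minima: a1 → -7, a2 → -2, a3 → -4; maximin = -2.
Column maxima: b1 → -1, b2 → 2; minimax = -1.
-2 ≠ -1, so there is no saddle point; optimal play is mixed.
a1 is strictly dominated by a2, so General R never plays it.
On the remaining 2×2 (a2, a3 vs b1, b2):
Let General R play a2 with probability p. Expected payoff against b1: (-2)p + (-1)(1−p) = −p − 1; against b2: 2p + (-4)(1−p) = 6p − 4.
Setting these equal: −p − 1 = 6p − 4 ⇒ −7p = -3 ⇒ p = 3/7, and the value is (-1)·(3/7) − 1 = -10/7.
For General C: with q = P(b1), equating a2's and a3's payoffs gives −4q + 2 = 3q − 4 ⇒ q = 6/7.

-10/7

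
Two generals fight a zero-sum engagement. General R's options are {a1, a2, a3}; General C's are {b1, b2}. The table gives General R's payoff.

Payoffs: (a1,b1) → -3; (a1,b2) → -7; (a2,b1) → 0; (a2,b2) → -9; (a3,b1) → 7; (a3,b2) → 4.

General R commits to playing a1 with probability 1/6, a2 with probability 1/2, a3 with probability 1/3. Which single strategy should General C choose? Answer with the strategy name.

b2

If General C plays b1, General R's expected payoff is (1/6)·(-3) + (1/2)·0 + (1/3)·7 = 11/6.
If General C plays b2, General R's expected payoff is (1/6)·(-7) + (1/2)·(-9) + (1/3)·4 = -13/3.
General C minimizes General R's payoff; the smallest is -13/3, so the best response is b2.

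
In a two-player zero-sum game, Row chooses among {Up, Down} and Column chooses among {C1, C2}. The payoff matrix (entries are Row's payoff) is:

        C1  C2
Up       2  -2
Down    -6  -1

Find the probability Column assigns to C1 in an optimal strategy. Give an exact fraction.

Row minima: Up → -2, Down → -6; maximin = -2.
Column maxima: C1 → 2, C2 → -1; minimax = -1.
-2 ≠ -1, so there is no saddle point; optimal play is mixed.
Let Row play Up with probability p. Expected payoff against C1: 2p + (-6)(1−p) = 8p − 6; against C2: (-2)p + (-1)(1−p) = −p − 1.
Setting these equal: 8p − 6 = −p − 1 ⇒ 9p = 5 ⇒ p = 5/9, and the value is (8)·(5/9) − 6 = -14/9.
For Column: with q = P(C1), equating Up's and Down's payoffs gives 4q − 2 = −5q − 1 ⇒ q = 1/9.

1/9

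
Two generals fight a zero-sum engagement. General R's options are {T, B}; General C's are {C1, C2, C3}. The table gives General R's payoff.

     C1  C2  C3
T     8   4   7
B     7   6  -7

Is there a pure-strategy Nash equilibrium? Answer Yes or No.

No

Row minima: T → 4, B → -7; maximin = 4.
Column maxima: C1 → 8, C2 → 6, C3 → 7; minimax = 6.
4 ≠ 6, so no pure-strategy equilibrium exists.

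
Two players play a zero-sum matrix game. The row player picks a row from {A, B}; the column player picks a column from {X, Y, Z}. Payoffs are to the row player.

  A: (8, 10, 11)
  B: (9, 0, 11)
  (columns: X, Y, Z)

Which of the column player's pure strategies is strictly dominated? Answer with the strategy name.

Z

X holds the row player's payoff strictly below Z in every row: 8 < 11, 9 < 11.
So Z is strictly dominated for the column player.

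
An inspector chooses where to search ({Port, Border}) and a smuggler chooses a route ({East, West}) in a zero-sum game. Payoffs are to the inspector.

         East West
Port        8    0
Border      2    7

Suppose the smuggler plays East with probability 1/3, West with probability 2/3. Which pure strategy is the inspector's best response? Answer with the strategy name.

Border

Expected payoff of Port: (1/3)·8 + (2/3)·0 = 8/3.
Expected payoff of Border: (1/3)·2 + (2/3)·7 = 16/3.
The largest is 16/3, so the inspector's best response is Border.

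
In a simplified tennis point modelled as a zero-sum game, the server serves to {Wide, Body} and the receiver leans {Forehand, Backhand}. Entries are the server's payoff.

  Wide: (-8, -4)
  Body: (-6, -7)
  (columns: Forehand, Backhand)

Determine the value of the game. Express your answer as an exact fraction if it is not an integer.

Row minima: Wide → -8, Body → -7; maximin = -7.
Column maxima: Forehand → -6, Backhand → -4; minimax = -6.
-7 ≠ -6, so there is no saddle point; optimal play is mixed.
Let the server play Wide with probability p. Expected payoff against Forehand: (-8)p + (-6)(1−p) = −2p − 6; against Backhand: (-4)p + (-7)(1−p) = 3p − 7.
Setting these equal: −2p − 6 = 3p − 7 ⇒ −5p = -1 ⇒ p = 1/5, and the value is (-2)·(1/5) − 6 = -32/5.
For the receiver: with q = P(Forehand), equating Wide's and Body's payoffs gives −4q − 4 = q − 7 ⇒ q = 3/5.

-32/5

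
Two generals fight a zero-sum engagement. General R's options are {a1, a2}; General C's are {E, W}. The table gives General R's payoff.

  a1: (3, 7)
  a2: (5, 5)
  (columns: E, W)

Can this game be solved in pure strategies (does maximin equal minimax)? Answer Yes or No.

Yes

Row minima: a1 → 3, a2 → 5; maximin = 5.
Column maxima: E → 5, W → 7; minimax = 5.
maximin = minimax = 5, so a saddle point exists.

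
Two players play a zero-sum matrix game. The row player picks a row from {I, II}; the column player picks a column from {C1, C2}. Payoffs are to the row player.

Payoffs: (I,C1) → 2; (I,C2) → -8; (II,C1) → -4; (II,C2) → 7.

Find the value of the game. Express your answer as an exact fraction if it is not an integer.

-6/7

Row minima: I → -8, II → -4; maximin = -4.
Column maxima: C1 → 2, C2 → 7; minimax = 2.
-4 ≠ 2, so there is no saddle point; optimal play is mixed.
Let the row player play I with probability p. Expected payoff against C1: 2p + (-4)(1−p) = 6p − 4; against C2: (-8)p + 7(1−p) = −15p + 7.
Setting these equal: 6p − 4 = −15p + 7 ⇒ 21p = 11 ⇒ p = 11/21, and the value is (6)·(11/21) − 4 = -6/7.
For the column player: with q = P(C1), equating I's and II's payoffs gives 10q − 8 = −11q + 7 ⇒ q = 5/7.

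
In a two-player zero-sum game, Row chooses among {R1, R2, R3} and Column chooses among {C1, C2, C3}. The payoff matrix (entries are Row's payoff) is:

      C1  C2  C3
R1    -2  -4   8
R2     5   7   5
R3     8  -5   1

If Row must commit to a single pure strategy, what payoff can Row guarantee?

Row minima: R1 → -4, R2 → 5, R3 → -5.
The best of these is 5.

5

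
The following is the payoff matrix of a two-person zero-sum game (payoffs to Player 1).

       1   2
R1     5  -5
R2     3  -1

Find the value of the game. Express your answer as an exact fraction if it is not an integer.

-1

Row minima: R1 → -5, R2 → -1; maximin = -1.
Column maxima: 1 → 5, 2 → -1; minimax = -1.
Since maximin = minimax = -1, there is a saddle point and the value is -1.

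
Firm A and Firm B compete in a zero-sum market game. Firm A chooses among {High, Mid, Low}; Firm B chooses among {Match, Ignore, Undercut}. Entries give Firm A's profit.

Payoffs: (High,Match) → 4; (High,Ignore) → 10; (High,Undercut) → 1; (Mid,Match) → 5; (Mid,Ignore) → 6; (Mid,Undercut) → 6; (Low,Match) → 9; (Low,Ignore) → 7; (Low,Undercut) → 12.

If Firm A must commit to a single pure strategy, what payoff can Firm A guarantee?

7

Row minima: High → 1, Mid → 5, Low → 7.
The best of these is 7.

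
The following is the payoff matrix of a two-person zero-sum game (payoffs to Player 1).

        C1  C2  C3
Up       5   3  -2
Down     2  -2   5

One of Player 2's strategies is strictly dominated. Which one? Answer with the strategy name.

C2 holds Player 1's payoff strictly below C1 in every row: 3 < 5, -2 < 2.
So C1 is strictly dominated for Player 2.

C1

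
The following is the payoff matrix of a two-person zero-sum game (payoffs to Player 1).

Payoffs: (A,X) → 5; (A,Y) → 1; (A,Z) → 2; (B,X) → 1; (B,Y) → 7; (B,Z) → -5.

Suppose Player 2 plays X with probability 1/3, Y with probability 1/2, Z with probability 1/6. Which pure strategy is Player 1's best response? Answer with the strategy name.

B

Expected payoff of A: (1/3)·5 + (1/2)·1 + (1/6)·2 = 5/2.
Expected payoff of B: (1/3)·1 + (1/2)·7 + (1/6)·(-5) = 3.
The largest is 3, so Player 1's best response is B.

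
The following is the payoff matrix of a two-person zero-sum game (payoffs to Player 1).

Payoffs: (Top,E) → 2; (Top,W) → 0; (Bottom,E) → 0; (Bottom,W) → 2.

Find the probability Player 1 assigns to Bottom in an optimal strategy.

1/2

Row minima: Top → 0, Bottom → 0; maximin = 0.
Column maxima: E → 2, W → 2; minimax = 2.
0 ≠ 2, so there is no saddle point; optimal play is mixed.
Let Player 1 play Top with probability p. Expected payoff against E: 2p + 0(1−p) = 2p; against W: 0p + 2(1−p) = −2p + 2.
Setting these equal: 2p = −2p + 2 ⇒ 4p = 2 ⇒ p = 1/2, and the value is (2)·(1/2) = 1.
For Player 2: with q = P(E), equating Top's and Bottom's payoffs gives 2q = −2q + 2 ⇒ q = 1/2.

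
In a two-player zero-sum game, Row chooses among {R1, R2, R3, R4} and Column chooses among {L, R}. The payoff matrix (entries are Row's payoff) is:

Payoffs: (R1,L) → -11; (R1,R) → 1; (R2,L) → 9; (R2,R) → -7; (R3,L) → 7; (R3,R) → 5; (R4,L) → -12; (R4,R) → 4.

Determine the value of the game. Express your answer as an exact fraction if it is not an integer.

Row minima: R1 → -11, R2 → -7, R3 → 5, R4 → -12; maximin = 5.
Column maxima: L → 9, R → 5; minimax = 5.
Since maximin = minimax = 5, there is a saddle point and the value is 5.

5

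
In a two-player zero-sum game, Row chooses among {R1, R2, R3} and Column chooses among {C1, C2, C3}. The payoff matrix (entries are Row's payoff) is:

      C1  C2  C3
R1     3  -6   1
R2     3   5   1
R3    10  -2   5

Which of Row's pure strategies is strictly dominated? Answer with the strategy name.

R3 gives a strictly higher payoff than R1 against every column: 10 > 3, -2 > -6, 5 > 1.
So R1 is strictly dominated and Row never plays it.

R1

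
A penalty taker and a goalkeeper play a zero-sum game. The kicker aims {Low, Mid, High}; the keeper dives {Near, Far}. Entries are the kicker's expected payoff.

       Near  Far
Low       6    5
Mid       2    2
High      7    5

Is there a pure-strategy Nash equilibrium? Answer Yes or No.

Row minima: Low → 5, Mid → 2, High → 5; maximin = 5.
Column maxima: Near → 7, Far → 5; minimax = 5.
maximin = minimax = 5, so a saddle point exists.

Yes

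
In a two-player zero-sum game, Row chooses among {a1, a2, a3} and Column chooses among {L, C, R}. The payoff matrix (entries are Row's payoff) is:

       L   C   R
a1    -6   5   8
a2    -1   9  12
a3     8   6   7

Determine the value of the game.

Row minima: a1 → -6, a2 → -1, a3 → 6; maximin = 6.
Column maxima: L → 8, C → 9, R → 12; minimax = 8.
6 ≠ 8, so there is no saddle point; optimal play is mixed.
a1 is strictly dominated by a2, so Row never plays it.
R is strictly dominated by C (it gives Row strictly more in every row), so Column never plays it.
On the remaining 2×2 (a2, a3 vs L, C):
Let Row play a2 with probability p. Expected payoff against L: (-1)p + 8(1−p) = −9p + 8; against C: 9p + 6(1−p) = 3p + 6.
Setting these equal: −9p + 8 = 3p + 6 ⇒ −12p = -2 ⇒ p = 1/6, and the value is (-9)·(1/6) + 8 = 13/2.
For Column: with q = P(L), equating a2's and a3's payoffs gives −10q + 9 = 2q + 6 ⇒ q = 1/4.

13/2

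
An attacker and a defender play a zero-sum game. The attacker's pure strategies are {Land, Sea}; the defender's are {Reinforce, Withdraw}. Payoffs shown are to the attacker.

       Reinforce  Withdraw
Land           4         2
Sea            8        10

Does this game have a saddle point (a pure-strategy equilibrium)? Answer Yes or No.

Yes

Row minima: Land → 2, Sea → 8; maximin = 8.
Column maxima: Reinforce → 8, Withdraw → 10; minimax = 8.
maximin = minimax = 8, so a saddle point exists.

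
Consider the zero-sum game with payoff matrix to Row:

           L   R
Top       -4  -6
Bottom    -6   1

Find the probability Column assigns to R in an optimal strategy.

Row minima: Top → -6, Bottom → -6; maximin = -6.
Column maxima: L → -4, R → 1; minimax = -4.
-6 ≠ -4, so there is no saddle point; optimal play is mixed.
Let Row play Top with probability p. Expected payoff against L: (-4)p + (-6)(1−p) = 2p − 6; against R: (-6)p + 1(1−p) = −7p + 1.
Setting these equal: 2p − 6 = −7p + 1 ⇒ 9p = 7 ⇒ p = 7/9, and the value is (2)·(7/9) − 6 = -40/9.
For Column: with q = P(L), equating Top's and Bottom's payoffs gives 2q − 6 = −7q + 1 ⇒ q = 7/9.

2/9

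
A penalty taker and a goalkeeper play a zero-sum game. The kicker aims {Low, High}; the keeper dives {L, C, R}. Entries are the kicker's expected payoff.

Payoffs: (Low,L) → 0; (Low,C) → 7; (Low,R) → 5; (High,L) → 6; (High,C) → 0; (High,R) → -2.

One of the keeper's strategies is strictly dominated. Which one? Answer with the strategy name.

R holds the kicker's payoff strictly below C in every row: 5 < 7, -2 < 0.
So C is strictly dominated for the keeper.

C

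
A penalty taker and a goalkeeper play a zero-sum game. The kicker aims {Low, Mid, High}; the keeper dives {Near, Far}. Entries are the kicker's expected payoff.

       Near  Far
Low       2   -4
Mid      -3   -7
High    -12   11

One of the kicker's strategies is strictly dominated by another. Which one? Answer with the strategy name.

Low gives a strictly higher payoff than Mid against every column: 2 > -3, -4 > -7.
So Mid is strictly dominated and the kicker never plays it.

Mid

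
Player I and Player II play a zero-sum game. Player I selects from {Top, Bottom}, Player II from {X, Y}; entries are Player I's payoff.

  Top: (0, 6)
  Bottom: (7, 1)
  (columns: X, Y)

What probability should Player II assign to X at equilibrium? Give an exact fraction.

5/12

Row minima: Top → 0, Bottom → 1; maximin = 1.
Column maxima: X → 7, Y → 6; minimax = 6.
1 ≠ 6, so there is no saddle point; optimal play is mixed.
Let Player I play Top with probability p. Expected payoff against X: 0p + 7(1−p) = −7p + 7; against Y: 6p + 1(1−p) = 5p + 1.
Setting these equal: −7p + 7 = 5p + 1 ⇒ −12p = -6 ⇒ p = 1/2, and the value is (-7)·(1/2) + 7 = 7/2.
For Player II: with q = P(X), equating Top's and Bottom's payoffs gives −6q + 6 = 6q + 1 ⇒ q = 5/12.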